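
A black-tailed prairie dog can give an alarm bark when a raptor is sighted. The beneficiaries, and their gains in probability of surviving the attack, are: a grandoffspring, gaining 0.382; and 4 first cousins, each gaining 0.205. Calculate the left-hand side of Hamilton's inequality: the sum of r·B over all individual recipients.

0.198

r to a grandoffspring = 1/4 (two parent–offspring links: r = (1/2)^2 = 1/4).
r to a first cousin = 0.125 (first cousins share one grandparent pair — two paths of length 4: r = 2·(1/2)^4 = 1/8).
Summing one r·B term per recipient: 1·0.25·0.382 + 4·0.125·0.205 = 0.198.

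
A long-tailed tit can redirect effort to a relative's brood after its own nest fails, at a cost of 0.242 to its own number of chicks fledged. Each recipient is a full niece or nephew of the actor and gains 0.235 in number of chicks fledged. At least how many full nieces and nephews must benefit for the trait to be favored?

r to a full niece or nephew = 0.25 (full aunt/uncle↔niece/nephew: two paths of length 3 through the shared grandparent pair: r = 2·(1/2)^3 = 1/4).
Hamilton's rule: n·r·B > C  ⇒  n > C/(r·B) = 0.242/(0.25·0.235) = 4.119.
The smallest integer exceeding 4.119 is 5.

5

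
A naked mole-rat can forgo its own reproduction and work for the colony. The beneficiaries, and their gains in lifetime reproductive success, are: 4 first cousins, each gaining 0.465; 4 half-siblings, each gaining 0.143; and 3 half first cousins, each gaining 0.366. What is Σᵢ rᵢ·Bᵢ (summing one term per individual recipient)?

r to a first cousin = 0.125 (first cousins share one grandparent pair — two paths of length 4: r = 2·(1/2)^4 = 1/8).
r to a half-sibling = 1/4 (half-sibs share one parent — one path of length 2: r = (1/2)^2 = 1/4).
r to a half first cousin = 0.0625 (half first cousins share one grandparent — one path of length 4: r = (1/2)^4 = 1/16).
Summing one r·B term per recipient: 4·0.125·0.465 + 4·0.25·0.143 + 3·0.0625·0.366 = 0.444125.

0.444125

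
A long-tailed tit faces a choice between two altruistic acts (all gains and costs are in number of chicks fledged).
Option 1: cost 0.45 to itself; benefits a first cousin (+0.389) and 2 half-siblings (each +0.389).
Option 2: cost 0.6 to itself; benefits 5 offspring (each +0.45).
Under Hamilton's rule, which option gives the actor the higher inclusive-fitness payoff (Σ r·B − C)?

Option 1: r to a first cousin = 0.125.
Option 1: r to a half-sibling = 0.25.
Option 1: Σ r·B − C = (1·0.125·0.389 + 2·0.25·0.389) − 0.45 = -0.206875.
Option 2: r to an offspring = 0.5.
Option 2: Σ r·B − C = (5·0.5·0.45) − 0.6 = 0.525.
Option 2 has the higher net inclusive-fitness payoff.

Option 2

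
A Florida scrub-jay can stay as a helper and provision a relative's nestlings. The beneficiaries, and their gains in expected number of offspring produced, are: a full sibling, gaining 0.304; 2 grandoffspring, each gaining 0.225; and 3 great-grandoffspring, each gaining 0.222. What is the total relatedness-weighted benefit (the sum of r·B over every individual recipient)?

0.34775

r to a full sibling = 1/2 (full sibs share both parents — two paths of length 2: r = 2·(1/2)^2 = 1/2).
r to a grandoffspring = 1/4 (two parent–offspring links: r = (1/2)^2 = 1/4).
r to a great-grandoffspring = 1/8 (three parent–offspring links: r = (1/2)^3 = 1/8).
Summing one r·B term per recipient: 1·0.5·0.304 + 2·0.25·0.225 + 3·0.125·0.222 = 0.34775.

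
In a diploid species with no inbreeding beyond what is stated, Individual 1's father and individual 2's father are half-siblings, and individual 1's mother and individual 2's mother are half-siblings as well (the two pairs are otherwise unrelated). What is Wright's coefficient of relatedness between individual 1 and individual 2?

With two independent routes of shared ancestry, r is the sum of the two contributions.
Individual 1 and individual 2 are related in two ways: half first cousins through their fathers (r = 1/16) and half first cousins through their mothers (r = 1/16).
r = 1/16 + 1/16 = 1/8 = 0.125.

0.125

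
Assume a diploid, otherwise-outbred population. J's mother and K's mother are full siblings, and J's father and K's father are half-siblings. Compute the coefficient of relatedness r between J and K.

0.1875

Wright's path rule: contributions from independent ancestry routes add.
J and K are related in two ways: first cousins through their mothers (r = 1/8) and half first cousins through their fathers (r = 1/16).
r = 1/8 + 1/16 = 3/16 = 0.1875.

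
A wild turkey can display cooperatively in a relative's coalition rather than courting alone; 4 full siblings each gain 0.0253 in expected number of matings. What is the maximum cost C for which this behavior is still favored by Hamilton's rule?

r to a full sibling = 1/2 (full sibs share both parents — two paths of length 2: r = 2·(1/2)^2 = 1/2).
Hamilton's rule: n·r·B > C, so the trait is favored while C < n·r·B = 4·0.5·0.0253 = 0.0506.

0.0506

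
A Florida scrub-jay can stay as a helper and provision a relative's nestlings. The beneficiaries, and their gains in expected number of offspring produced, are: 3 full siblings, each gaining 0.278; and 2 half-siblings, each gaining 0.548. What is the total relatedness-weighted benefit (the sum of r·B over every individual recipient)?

r to a full sibling = 0.5 (full sibs share both parents — two paths of length 2: r = 2·(1/2)^2 = 1/2).
r to a half-sibling = 1/4 (half-sibs share one parent — one path of length 2: r = (1/2)^2 = 1/4).
Summing one r·B term per recipient: 3·0.5·0.278 + 2·0.25·0.548 = 0.691.

0.691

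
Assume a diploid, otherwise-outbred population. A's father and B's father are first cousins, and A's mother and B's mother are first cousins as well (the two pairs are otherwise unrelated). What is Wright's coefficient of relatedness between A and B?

Independent pedigree routes through distinct common ancestors add.
A and B are related in two ways: second cousins through their fathers (r = 1/32) and second cousins through their mothers (r = 1/32).
r = 1/32 + 1/32 = 1/16 = 0.0625.

0.0625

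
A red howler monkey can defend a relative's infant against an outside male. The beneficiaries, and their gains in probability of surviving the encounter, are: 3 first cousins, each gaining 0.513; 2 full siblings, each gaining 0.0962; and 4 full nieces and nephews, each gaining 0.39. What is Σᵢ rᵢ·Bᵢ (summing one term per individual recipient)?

0.678575

r to a first cousin = 0.125 (first cousins share one grandparent pair — two paths of length 4: r = 2·(1/2)^4 = 1/8).
r to a full sibling = 0.5 (full sibs share both parents — two paths of length 2: r = 2·(1/2)^2 = 1/2).
r to a full niece or nephew = 0.25 (full aunt/uncle↔niece/nephew: two paths of length 3 through the shared grandparent pair: r = 2·(1/2)^3 = 1/4).
Summing one r·B term per recipient: 3·0.125·0.513 + 2·0.5·0.0962 + 4·0.25·0.39 = 0.678575.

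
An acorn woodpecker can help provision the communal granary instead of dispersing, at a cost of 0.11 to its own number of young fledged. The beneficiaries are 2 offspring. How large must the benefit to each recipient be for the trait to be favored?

r to an offspring = 1/2 (one parent–offspring link: r = (1/2)^1 = 1/2).
Hamilton's rule with n recipients of equal r: n·r·B > C, so B > C/(n·r) = 0.11/(2·0.5) = 0.11.

0.11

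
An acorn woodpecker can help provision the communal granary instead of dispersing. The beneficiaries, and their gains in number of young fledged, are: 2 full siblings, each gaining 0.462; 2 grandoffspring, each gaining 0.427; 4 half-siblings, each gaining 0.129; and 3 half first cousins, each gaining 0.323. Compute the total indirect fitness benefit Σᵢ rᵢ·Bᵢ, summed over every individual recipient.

r to a full sibling = 1/2 (full sibs share both parents — two paths of length 2: r = 2·(1/2)^2 = 1/2).
r to a grandoffspring = 1/4 (two parent–offspring links: r = (1/2)^2 = 1/4).
r to a half-sibling = 0.25 (half-sibs share one parent — one path of length 2: r = (1/2)^2 = 1/4).
r to a half first cousin = 0.0625 (half first cousins share one grandparent — one path of length 4: r = (1/2)^4 = 1/16).
Summing one r·B term per recipient: 2·0.5·0.462 + 2·0.25·0.427 + 4·0.25·0.129 + 3·0.0625·0.323 = 0.8650625.

0.8650625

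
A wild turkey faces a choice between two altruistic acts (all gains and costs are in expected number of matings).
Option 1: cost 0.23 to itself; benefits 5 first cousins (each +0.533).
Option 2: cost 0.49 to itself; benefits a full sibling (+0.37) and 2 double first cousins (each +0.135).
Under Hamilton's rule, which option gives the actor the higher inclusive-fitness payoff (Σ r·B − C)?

Option 1: r to a first cousin = 0.125.
Option 1: Σ r·B − C = (5·0.125·0.533) − 0.23 = 0.103125.
Option 2: r to a full sibling = 0.5.
Option 2: r to a double first cousin = 0.25.
Option 2: Σ r·B − C = (1·0.5·0.37 + 2·0.25·0.135) − 0.49 = -0.2375.
Option 1 has the higher net inclusive-fitness payoff.

Option 1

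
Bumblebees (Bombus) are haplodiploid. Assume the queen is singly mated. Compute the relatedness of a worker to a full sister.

Haplodiploid full sisters inherit their father's entire haploid genome identically (contributing 1/2) and on average half of their mother's contribution (1/2 · 1/2 = 1/4); r = 1/2 + 1/4 = 3/4.

0.75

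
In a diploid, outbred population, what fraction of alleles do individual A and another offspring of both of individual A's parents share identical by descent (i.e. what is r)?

Each parent–offspring link contributes a factor of 1/2, and independent paths through distinct common ancestors add.
Full sibs share both parents — two paths of length 2: r = 2·(1/2)^2 = 1/2.

0.5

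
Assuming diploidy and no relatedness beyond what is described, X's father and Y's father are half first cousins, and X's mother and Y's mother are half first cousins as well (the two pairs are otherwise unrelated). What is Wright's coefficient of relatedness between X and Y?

Independent pedigree routes through distinct common ancestors add.
X and Y are related in two ways: half second cousins through their fathers (r = 1/64) and half second cousins through their mothers (r = 1/64).
r = 1/64 + 1/64 = 0.03125.

0.03125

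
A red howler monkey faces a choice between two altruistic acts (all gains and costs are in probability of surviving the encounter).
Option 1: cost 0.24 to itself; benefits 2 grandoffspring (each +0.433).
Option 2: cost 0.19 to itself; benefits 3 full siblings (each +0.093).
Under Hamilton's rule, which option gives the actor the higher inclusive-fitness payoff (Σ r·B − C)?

Option 1

Option 1: r to a grandoffspring = 0.25.
Option 1: Σ r·B − C = (2·0.25·0.433) − 0.24 = -0.0235.
Option 2: r to a full sibling = 0.5.
Option 2: Σ r·B − C = (3·0.5·0.093) − 0.19 = -0.0505.
Option 1 has the higher net inclusive-fitness payoff.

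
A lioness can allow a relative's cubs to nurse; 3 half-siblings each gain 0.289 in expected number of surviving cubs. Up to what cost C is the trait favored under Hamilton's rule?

0.21675

r to a half-sibling = 1/4 (half-sibs share one parent — one path of length 2: r = (1/2)^2 = 1/4).
Hamilton's rule: n·r·B > C, so the trait is favored while C < n·r·B = 3·0.25·0.289 = 0.21675.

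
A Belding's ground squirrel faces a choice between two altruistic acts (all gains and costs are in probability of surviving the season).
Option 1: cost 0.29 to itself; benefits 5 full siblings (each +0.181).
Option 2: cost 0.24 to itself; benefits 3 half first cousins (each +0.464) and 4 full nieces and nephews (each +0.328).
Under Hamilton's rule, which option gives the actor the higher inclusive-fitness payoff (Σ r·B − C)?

Option 1: r to a full sibling = 0.5.
Option 1: Σ r·B − C = (5·0.5·0.181) − 0.29 = 0.1625.
Option 2: r to a half first cousin = 0.0625.
Option 2: r to a full niece or nephew = 0.25.
Option 2: Σ r·B − C = (3·0.0625·0.464 + 4·0.25·0.328) − 0.24 = 0.175.
Option 2 has the higher net inclusive-fitness payoff.

Option 2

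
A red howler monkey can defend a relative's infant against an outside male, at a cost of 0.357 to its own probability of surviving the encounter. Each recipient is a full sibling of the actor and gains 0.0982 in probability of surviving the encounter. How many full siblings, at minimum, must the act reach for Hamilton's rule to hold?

r to a full sibling = 1/2 (full sibs share both parents — two paths of length 2: r = 2·(1/2)^2 = 1/2).
Hamilton's rule: n·r·B > C  ⇒  n > C/(r·B) = 0.357/(0.5·0.0982) = 7.271.
The smallest integer exceeding 7.271 is 8.

8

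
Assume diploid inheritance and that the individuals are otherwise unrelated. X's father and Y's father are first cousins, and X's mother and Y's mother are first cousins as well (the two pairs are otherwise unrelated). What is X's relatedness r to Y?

0.0625

With two independent routes of shared ancestry, r is the sum of the two contributions.
X and Y are related in two ways: second cousins through their fathers (r = 1/32) and second cousins through their mothers (r = 1/32).
r = 1/32 + 1/32 = 1/16 = 0.0625.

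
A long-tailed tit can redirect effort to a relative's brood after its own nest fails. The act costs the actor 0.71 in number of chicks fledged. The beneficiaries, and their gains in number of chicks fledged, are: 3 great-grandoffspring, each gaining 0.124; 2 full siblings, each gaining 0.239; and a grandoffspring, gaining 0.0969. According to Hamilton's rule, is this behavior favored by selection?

Hamilton's rule: the trait is favored when the sum of r·B over every recipient exceeds the actor's cost C.
r to a great-grandoffspring = 1/8 (three parent–offspring links: r = (1/2)^3 = 1/8).
r to a full sibling = 0.5 (full sibs share both parents — two paths of length 2: r = 2·(1/2)^2 = 1/2).
r to a grandoffspring = 1/4 (two parent–offspring links: r = (1/2)^2 = 1/4).
Summing one r·B term per recipient: 3·0.125·0.124 + 2·0.5·0.239 + 1·0.25·0.0969 = 0.309725.
0.309725 < 0.71: the indirect benefit is less than the cost.

No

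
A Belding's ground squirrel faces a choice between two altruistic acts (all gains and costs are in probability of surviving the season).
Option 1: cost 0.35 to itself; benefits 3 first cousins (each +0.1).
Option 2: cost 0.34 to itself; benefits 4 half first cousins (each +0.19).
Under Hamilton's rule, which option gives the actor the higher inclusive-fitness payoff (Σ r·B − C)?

Option 2

Option 1: r to a first cousin = 0.125.
Option 1: Σ r·B − C = (3·0.125·0.1) − 0.35 = -0.3125.
Option 2: r to a half first cousin = 0.0625.
Option 2: Σ r·B − C = (4·0.0625·0.19) − 0.34 = -0.2925.
Option 2 has the higher net inclusive-fitness payoff.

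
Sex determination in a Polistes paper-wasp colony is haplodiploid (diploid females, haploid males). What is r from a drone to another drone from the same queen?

0.5

Haploid brothers each carry a random half of the queen's diploid genome, so on average they share half: r = 1/2.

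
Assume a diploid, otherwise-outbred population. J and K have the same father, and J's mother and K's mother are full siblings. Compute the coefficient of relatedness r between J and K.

0.375

Independent pedigree routes through distinct common ancestors add.
J and K are related in two ways: half-sibs through their shared father (r = 1/4) and first cousins through their mothers (r = 1/8).
r = 1/4 + 1/8 = 0.375.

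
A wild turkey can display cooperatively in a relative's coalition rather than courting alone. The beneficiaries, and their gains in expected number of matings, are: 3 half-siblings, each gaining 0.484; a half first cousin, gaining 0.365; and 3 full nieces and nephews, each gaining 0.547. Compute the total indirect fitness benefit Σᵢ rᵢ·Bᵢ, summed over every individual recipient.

0.7960625

r to a half-sibling = 1/4 (half-sibs share one parent — one path of length 2: r = (1/2)^2 = 1/4).
r to a half first cousin = 1/16 (half first cousins share one grandparent — one path of length 4: r = (1/2)^4 = 1/16).
r to a full niece or nephew = 1/4 (full aunt/uncle↔niece/nephew: two paths of length 3 through the shared grandparent pair: r = 2·(1/2)^3 = 1/4).
Summing one r·B term per recipient: 3·0.25·0.484 + 1·0.0625·0.365 + 3·0.25·0.547 = 0.7960625.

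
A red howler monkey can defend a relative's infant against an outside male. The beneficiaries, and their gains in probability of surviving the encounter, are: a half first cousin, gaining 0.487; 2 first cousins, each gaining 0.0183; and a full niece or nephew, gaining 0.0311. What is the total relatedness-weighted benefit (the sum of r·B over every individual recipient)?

0.0427875

r to a half first cousin = 1/16 (half first cousins share one grandparent — one path of length 4: r = (1/2)^4 = 1/16).
r to a first cousin = 1/8 (first cousins share one grandparent pair — two paths of length 4: r = 2·(1/2)^4 = 1/8).
r to a full niece or nephew = 0.25 (full aunt/uncle↔niece/nephew: two paths of length 3 through the shared grandparent pair: r = 2·(1/2)^3 = 1/4).
Summing one r·B term per recipient: 1·0.0625·0.487 + 2·0.125·0.0183 + 1·0.25·0.0311 = 0.0427875.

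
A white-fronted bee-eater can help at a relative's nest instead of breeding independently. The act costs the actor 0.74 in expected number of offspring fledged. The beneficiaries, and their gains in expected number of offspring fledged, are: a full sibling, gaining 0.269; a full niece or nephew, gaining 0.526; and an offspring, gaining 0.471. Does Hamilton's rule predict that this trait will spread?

No

Hamilton's rule: the trait is favored when the sum of r·B over every recipient exceeds the actor's cost C.
r to a full sibling = 1/2 (full sibs share both parents — two paths of length 2: r = 2·(1/2)^2 = 1/2).
r to a full niece or nephew = 1/4 (full aunt/uncle↔niece/nephew: two paths of length 3 through the shared grandparent pair: r = 2·(1/2)^3 = 1/4).
r to an offspring = 0.5 (one parent–offspring link: r = (1/2)^1 = 1/2).
Summing one r·B term per recipient: 1·0.5·0.269 + 1·0.25·0.526 + 1·0.5·0.471 = 0.5015.
0.5015 < 0.74: the indirect benefit is less than the cost.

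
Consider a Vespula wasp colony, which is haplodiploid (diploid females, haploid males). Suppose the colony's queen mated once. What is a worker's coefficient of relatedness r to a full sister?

Haplodiploid full sisters inherit their father's entire haploid genome identically (contributing 1/2) and on average half of their mother's contribution (1/2 · 1/2 = 1/4); r = 1/2 + 1/4 = 3/4.

0.75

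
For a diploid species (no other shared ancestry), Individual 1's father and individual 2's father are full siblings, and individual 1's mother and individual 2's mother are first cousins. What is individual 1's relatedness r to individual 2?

0.15625

With two independent routes of shared ancestry, r is the sum of the two contributions.
Individual 1 and individual 2 are related in two ways: first cousins through their fathers (r = 1/8) and second cousins through their mothers (r = 1/32).
r = 1/8 + 1/32 = 0.15625.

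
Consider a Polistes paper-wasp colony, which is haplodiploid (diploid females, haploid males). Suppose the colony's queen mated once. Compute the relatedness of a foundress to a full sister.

0.75

Haplodiploid full sisters inherit their father's entire haploid genome identically (contributing 1/2) and on average half of their mother's contribution (1/2 · 1/2 = 1/4); r = 1/2 + 1/4 = 3/4.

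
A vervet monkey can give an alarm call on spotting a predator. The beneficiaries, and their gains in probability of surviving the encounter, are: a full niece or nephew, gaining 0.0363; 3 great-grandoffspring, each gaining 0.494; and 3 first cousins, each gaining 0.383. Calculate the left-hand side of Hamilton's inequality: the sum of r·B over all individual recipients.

0.33795

r to a full niece or nephew = 0.25 (full aunt/uncle↔niece/nephew: two paths of length 3 through the shared grandparent pair: r = 2·(1/2)^3 = 1/4).
r to a great-grandoffspring = 1/8 (three parent–offspring links: r = (1/2)^3 = 1/8).
r to a first cousin = 1/8 (first cousins share one grandparent pair — two paths of length 4: r = 2·(1/2)^4 = 1/8).
Summing one r·B term per recipient: 1·0.25·0.0363 + 3·0.125·0.494 + 3·0.125·0.383 = 0.33795.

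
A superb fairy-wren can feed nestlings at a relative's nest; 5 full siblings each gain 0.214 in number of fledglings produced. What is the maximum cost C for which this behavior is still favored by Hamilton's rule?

0.535

r to a full sibling = 0.5 (full sibs share both parents — two paths of length 2: r = 2·(1/2)^2 = 1/2).
Hamilton's rule: n·r·B > C, so the trait is favored while C < n·r·B = 5·0.5·0.214 = 0.535.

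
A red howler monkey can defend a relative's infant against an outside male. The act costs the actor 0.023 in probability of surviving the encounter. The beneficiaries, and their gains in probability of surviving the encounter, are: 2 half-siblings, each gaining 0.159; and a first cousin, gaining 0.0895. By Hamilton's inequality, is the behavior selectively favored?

Hamilton's rule: the trait is favored when the sum of r·B over every recipient exceeds the actor's cost C.
r to a half-sibling = 1/4 (half-sibs share one parent — one path of length 2: r = (1/2)^2 = 1/4).
r to a first cousin = 1/8 (first cousins share one grandparent pair — two paths of length 4: r = 2·(1/2)^4 = 1/8).
Summing one r·B term per recipient: 2·0.25·0.159 + 1·0.125·0.0895 = 0.0906875.
0.0906875 > 0.023: the indirect benefit exceeds the cost.

Yes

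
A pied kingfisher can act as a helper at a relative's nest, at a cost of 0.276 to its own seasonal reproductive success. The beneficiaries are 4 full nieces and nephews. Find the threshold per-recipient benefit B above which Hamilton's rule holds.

r to a full niece or nephew = 0.25 (full aunt/uncle↔niece/nephew: two paths of length 3 through the shared grandparent pair: r = 2·(1/2)^3 = 1/4).
Hamilton's rule with n recipients of equal r: n·r·B > C, so B > C/(n·r) = 0.276/(4·0.25) = 0.276.

0.276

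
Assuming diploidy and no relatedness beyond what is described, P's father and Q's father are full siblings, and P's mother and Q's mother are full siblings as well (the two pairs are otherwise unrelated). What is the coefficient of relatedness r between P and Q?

With two independent routes of shared ancestry, r is the sum of the two contributions.
P and Q are related in two ways: first cousins through their fathers (r = 1/8) and first cousins through their mothers (r = 1/8) — i.e. double first cousins.
r = 1/8 + 1/8 = 1/4 = 0.25.

0.25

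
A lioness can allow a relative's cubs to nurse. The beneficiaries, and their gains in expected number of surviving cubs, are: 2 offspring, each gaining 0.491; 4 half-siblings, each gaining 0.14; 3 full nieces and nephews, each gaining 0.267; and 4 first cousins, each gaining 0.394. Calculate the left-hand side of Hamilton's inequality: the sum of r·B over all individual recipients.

1.02825

r to an offspring = 0.5 (one parent–offspring link: r = (1/2)^1 = 1/2).
r to a half-sibling = 1/4 (half-sibs share one parent — one path of length 2: r = (1/2)^2 = 1/4).
r to a full niece or nephew = 0.25 (full aunt/uncle↔niece/nephew: two paths of length 3 through the shared grandparent pair: r = 2·(1/2)^3 = 1/4).
r to a first cousin = 1/8 (first cousins share one grandparent pair — two paths of length 4: r = 2·(1/2)^4 = 1/8).
Summing one r·B term per recipient: 2·0.5·0.491 + 4·0.25·0.14 + 3·0.25·0.267 + 4·0.125·0.394 = 1.02825.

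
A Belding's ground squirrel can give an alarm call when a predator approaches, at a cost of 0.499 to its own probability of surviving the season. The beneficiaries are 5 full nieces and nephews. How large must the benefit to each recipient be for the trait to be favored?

r to a full niece or nephew = 0.25 (full aunt/uncle↔niece/nephew: two paths of length 3 through the shared grandparent pair: r = 2·(1/2)^3 = 1/4).
Hamilton's rule with n recipients of equal r: n·r·B > C, so B > C/(n·r) = 0.499/(5·0.25) = 0.3992.

0.3992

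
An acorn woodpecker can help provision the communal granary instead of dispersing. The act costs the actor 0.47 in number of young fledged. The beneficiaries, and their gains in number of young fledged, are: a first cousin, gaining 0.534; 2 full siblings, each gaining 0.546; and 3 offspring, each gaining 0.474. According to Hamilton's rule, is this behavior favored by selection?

Hamilton's rule: the trait is favored when the sum of r·B over every recipient exceeds the actor's cost C.
r to a first cousin = 0.125 (first cousins share one grandparent pair — two paths of length 4: r = 2·(1/2)^4 = 1/8).
r to a full sibling = 1/2 (full sibs share both parents — two paths of length 2: r = 2·(1/2)^2 = 1/2).
r to an offspring = 0.5 (one parent–offspring link: r = (1/2)^1 = 1/2).
Summing one r·B term per recipient: 1·0.125·0.534 + 2·0.5·0.546 + 3·0.5·0.474 = 1.32375.
1.32375 > 0.47: the indirect benefit exceeds the cost.

Yes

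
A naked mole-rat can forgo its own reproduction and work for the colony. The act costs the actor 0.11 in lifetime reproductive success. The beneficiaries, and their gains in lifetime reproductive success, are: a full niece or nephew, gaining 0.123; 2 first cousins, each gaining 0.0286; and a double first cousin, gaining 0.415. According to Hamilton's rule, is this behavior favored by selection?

Hamilton's rule: the trait is favored when the sum of r·B over every recipient exceeds the actor's cost C.
r to a full niece or nephew = 1/4 (full aunt/uncle↔niece/nephew: two paths of length 3 through the shared grandparent pair: r = 2·(1/2)^3 = 1/4).
r to a first cousin = 0.125 (first cousins share one grandparent pair — two paths of length 4: r = 2·(1/2)^4 = 1/8).
r to a double first cousin = 1/4 (double first cousins share both grandparent pairs — four paths of length 4: r = 4·(1/2)^4 = 1/4).
Summing one r·B term per recipient: 1·0.25·0.123 + 2·0.125·0.0286 + 1·0.25·0.415 = 0.14165.
0.14165 > 0.11: the indirect benefit exceeds the cost.

Yes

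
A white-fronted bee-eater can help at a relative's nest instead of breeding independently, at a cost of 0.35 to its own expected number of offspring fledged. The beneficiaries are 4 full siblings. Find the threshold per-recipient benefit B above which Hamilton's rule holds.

r to a full sibling = 1/2 (full sibs share both parents — two paths of length 2: r = 2·(1/2)^2 = 1/2).
Hamilton's rule with n recipients of equal r: n·r·B > C, so B > C/(n·r) = 0.35/(4·0.5) = 0.175.

0.175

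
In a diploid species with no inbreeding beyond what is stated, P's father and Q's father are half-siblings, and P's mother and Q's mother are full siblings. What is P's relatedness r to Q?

0.1875

Relatedness sums over independent paths through distinct common ancestors.
P and Q are related in two ways: half first cousins through their fathers (r = 1/16) and first cousins through their mothers (r = 1/8).
r = 1/16 + 1/8 = 3/16 = 0.1875.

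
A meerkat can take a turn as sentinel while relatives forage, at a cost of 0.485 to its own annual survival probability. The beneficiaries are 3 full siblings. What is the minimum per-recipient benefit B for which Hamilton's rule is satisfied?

0.3233

r to a full sibling = 1/2 (full sibs share both parents — two paths of length 2: r = 2·(1/2)^2 = 1/2).
Hamilton's rule with n recipients of equal r: n·r·B > C, so B > C/(n·r) = 0.485/(3·0.5) = 0.3233.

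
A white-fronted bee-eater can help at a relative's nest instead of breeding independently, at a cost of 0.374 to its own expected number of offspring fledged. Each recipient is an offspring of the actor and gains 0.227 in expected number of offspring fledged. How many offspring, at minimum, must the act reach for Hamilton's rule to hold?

r to an offspring = 0.5 (one parent–offspring link: r = (1/2)^1 = 1/2).
Hamilton's rule: n·r·B > C  ⇒  n > C/(r·B) = 0.374/(0.5·0.227) = 3.295.
The smallest integer exceeding 3.295 is 4.

4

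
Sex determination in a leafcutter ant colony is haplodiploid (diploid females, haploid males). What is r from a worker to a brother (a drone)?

0.25

Her haploid brother carries none of their father's genes and a random half of their mother's genome; that half matches the maternal half of her own genome with probability 1/2: r = 1/2 · 1/2 = 1/4.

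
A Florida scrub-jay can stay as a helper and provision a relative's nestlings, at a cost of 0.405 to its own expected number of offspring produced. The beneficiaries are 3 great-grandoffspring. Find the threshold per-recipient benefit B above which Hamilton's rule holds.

1.08

r to a great-grandoffspring = 0.125 (three parent–offspring links: r = (1/2)^3 = 1/8).
Hamilton's rule with n recipients of equal r: n·r·B > C, so B > C/(n·r) = 0.405/(3·0.125) = 1.08.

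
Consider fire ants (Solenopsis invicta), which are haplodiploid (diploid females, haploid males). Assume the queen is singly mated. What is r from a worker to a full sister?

Haplodiploid full sisters inherit their father's entire haploid genome identically (contributing 1/2) and on average half of their mother's contribution (1/2 · 1/2 = 1/4); r = 1/2 + 1/4 = 3/4.

0.75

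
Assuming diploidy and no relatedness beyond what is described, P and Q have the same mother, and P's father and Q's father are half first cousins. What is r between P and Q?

0.265625

Wright's path rule: contributions from independent ancestry routes add.
P and Q are related in two ways: half-sibs through their shared mother (r = 1/4) and half second cousins through their fathers (r = 1/64).
r = 1/4 + 1/64 = 17/64 = 0.265625.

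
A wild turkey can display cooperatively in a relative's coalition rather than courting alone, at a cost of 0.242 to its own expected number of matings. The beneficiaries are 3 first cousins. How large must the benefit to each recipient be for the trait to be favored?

r to a first cousin = 0.125 (first cousins share one grandparent pair — two paths of length 4: r = 2·(1/2)^4 = 1/8).
Hamilton's rule with n recipients of equal r: n·r·B > C, so B > C/(n·r) = 0.242/(3·0.125) = 0.6453.

0.6453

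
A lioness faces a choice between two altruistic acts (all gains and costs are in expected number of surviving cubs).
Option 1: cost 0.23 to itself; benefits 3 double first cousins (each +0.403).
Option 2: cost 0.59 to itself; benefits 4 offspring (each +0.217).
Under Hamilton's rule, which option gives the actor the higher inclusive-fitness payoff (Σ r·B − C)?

Option 1: r to a double first cousin = 0.25.
Option 1: Σ r·B − C = (3·0.25·0.403) − 0.23 = 0.07225.
Option 2: r to an offspring = 0.5.
Option 2: Σ r·B − C = (4·0.5·0.217) − 0.59 = -0.156.
Option 1 has the higher net inclusive-fitness payoff.

Option 1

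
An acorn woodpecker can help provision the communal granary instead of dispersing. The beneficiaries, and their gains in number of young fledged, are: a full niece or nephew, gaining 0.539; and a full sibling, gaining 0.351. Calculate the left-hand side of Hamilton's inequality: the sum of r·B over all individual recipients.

r to a full niece or nephew = 0.25 (full aunt/uncle↔niece/nephew: two paths of length 3 through the shared grandparent pair: r = 2·(1/2)^3 = 1/4).
r to a full sibling = 1/2 (full sibs share both parents — two paths of length 2: r = 2·(1/2)^2 = 1/2).
Summing one r·B term per recipient: 1·0.25·0.539 + 1·0.5·0.351 = 0.31025.

0.31025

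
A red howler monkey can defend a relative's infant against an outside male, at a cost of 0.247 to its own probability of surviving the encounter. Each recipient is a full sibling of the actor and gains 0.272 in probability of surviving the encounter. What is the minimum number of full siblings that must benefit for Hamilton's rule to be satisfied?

2

r to a full sibling = 0.5 (full sibs share both parents — two paths of length 2: r = 2·(1/2)^2 = 1/2).
Hamilton's rule: n·r·B > C  ⇒  n > C/(r·B) = 0.247/(0.5·0.272) = 1.816.
The smallest integer exceeding 1.816 is 2.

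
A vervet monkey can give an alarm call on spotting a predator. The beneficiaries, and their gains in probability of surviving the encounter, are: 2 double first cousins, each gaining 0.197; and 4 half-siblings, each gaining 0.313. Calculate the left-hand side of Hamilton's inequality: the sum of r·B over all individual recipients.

0.4115

r to a double first cousin = 0.25 (double first cousins share both grandparent pairs — four paths of length 4: r = 4·(1/2)^4 = 1/4).
r to a half-sibling = 1/4 (half-sibs share one parent — one path of length 2: r = (1/2)^2 = 1/4).
Summing one r·B term per recipient: 2·0.25·0.197 + 4·0.25·0.313 = 0.4115.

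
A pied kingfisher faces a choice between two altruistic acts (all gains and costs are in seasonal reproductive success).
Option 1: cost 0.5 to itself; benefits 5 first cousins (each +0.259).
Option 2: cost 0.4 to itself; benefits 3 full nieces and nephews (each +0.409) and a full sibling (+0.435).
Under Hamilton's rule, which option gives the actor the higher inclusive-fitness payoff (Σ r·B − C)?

Option 1: r to a first cousin = 0.125.
Option 1: Σ r·B − C = (5·0.125·0.259) − 0.5 = -0.338125.
Option 2: r to a full niece or nephew = 0.25.
Option 2: r to a full sibling = 0.5.
Option 2: Σ r·B − C = (3·0.25·0.409 + 1·0.5·0.435) − 0.4 = 0.12425.
Option 2 has the higher net inclusive-fitness payoff.

Option 2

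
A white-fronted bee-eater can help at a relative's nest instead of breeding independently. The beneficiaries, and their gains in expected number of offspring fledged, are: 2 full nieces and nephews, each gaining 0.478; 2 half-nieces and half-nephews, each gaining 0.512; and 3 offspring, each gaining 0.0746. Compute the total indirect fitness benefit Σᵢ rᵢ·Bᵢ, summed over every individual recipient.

r to a full niece or nephew = 0.25 (full aunt/uncle↔niece/nephew: two paths of length 3 through the shared grandparent pair: r = 2·(1/2)^3 = 1/4).
r to a half-niece or half-nephew = 0.125 (half-aunt/uncle↔niece/nephew: one path of length 3: r = (1/2)^3 = 1/8).
r to an offspring = 0.5 (one parent–offspring link: r = (1/2)^1 = 1/2).
Summing one r·B term per recipient: 2·0.25·0.478 + 2·0.125·0.512 + 3·0.5·0.0746 = 0.4789.

0.4789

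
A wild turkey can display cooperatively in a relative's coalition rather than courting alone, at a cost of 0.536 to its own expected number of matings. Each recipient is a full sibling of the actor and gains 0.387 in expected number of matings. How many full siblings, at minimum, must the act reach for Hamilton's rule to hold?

r to a full sibling = 0.5 (full sibs share both parents — two paths of length 2: r = 2·(1/2)^2 = 1/2).
Hamilton's rule: n·r·B > C  ⇒  n > C/(r·B) = 0.536/(0.5·0.387) = 2.77.
The smallest integer exceeding 2.77 is 3.

3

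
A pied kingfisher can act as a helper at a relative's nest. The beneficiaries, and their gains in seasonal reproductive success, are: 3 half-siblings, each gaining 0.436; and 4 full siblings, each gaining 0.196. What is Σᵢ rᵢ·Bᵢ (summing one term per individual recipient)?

r to a half-sibling = 0.25 (half-sibs share one parent — one path of length 2: r = (1/2)^2 = 1/4).
r to a full sibling = 1/2 (full sibs share both parents — two paths of length 2: r = 2·(1/2)^2 = 1/2).
Summing one r·B term per recipient: 3·0.25·0.436 + 4·0.5·0.196 = 0.719.

0.719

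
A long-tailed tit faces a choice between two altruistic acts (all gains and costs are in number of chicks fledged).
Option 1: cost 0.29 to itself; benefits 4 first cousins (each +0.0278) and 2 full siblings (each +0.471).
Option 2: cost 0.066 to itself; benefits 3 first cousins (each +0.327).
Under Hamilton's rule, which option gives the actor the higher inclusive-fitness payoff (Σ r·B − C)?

Option 1

Option 1: r to a first cousin = 0.125.
Option 1: r to a full sibling = 0.5.
Option 1: Σ r·B − C = (4·0.125·0.0278 + 2·0.5·0.471) − 0.29 = 0.1949.
Option 2: r to a first cousin = 0.125.
Option 2: Σ r·B − C = (3·0.125·0.327) − 0.066 = 0.056625.
Option 1 has the higher net inclusive-fitness payoff.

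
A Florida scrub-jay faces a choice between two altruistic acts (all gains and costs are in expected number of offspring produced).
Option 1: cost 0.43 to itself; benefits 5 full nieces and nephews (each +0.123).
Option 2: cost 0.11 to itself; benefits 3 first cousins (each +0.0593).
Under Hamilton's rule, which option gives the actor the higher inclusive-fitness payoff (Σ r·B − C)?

Option 2

Option 1: r to a full niece or nephew = 0.25.
Option 1: Σ r·B − C = (5·0.25·0.123) − 0.43 = -0.27625.
Option 2: r to a first cousin = 0.125.
Option 2: Σ r·B − C = (3·0.125·0.0593) − 0.11 = -0.0877625.
Option 2 has the higher net inclusive-fitness payoff.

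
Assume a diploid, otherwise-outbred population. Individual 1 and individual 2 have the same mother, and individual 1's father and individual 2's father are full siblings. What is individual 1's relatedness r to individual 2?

Wright's path rule: contributions from independent ancestry routes add.
Individual 1 and individual 2 are related in two ways: half-sibs through their shared mother (r = 1/4) and first cousins through their fathers (r = 1/8).
r = 1/4 + 1/8 = 3/8 = 0.375.

0.375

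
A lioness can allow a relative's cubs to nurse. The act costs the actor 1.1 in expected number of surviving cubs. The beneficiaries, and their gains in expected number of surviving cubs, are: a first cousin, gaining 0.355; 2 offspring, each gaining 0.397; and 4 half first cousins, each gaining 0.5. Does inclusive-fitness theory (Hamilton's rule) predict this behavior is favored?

Hamilton's rule: the trait is favored when the sum of r·B over every recipient exceeds the actor's cost C.
r to a first cousin = 0.125 (first cousins share one grandparent pair — two paths of length 4: r = 2·(1/2)^4 = 1/8).
r to an offspring = 0.5 (one parent–offspring link: r = (1/2)^1 = 1/2).
r to a half first cousin = 1/16 (half first cousins share one grandparent — one path of length 4: r = (1/2)^4 = 1/16).
Summing one r·B term per recipient: 1·0.125·0.355 + 2·0.5·0.397 + 4·0.0625·0.5 = 0.566375.
0.566375 < 1.1: the indirect benefit is less than the cost.

No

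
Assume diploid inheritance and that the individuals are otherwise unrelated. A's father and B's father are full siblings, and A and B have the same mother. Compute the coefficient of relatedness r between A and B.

With two independent routes of shared ancestry, r is the sum of the two contributions.
A and B are related in two ways: first cousins through their fathers (r = 1/8) and half-sibs through their shared mother (r = 1/4).
r = 1/8 + 1/4 = 0.375.

0.375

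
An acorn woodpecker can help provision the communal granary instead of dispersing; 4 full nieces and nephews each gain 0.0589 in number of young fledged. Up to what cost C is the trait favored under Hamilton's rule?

r to a full niece or nephew = 1/4 (full aunt/uncle↔niece/nephew: two paths of length 3 through the shared grandparent pair: r = 2·(1/2)^3 = 1/4).
Hamilton's rule: n·r·B > C, so the trait is favored while C < n·r·B = 4·0.25·0.0589 = 0.0589.

0.0589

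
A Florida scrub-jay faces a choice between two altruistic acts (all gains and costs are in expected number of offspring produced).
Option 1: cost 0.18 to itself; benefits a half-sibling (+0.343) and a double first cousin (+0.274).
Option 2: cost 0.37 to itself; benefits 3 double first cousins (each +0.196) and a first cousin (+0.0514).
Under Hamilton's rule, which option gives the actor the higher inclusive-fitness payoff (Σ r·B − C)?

Option 1

Option 1: r to a half-sibling = 0.25.
Option 1: r to a double first cousin = 0.25.
Option 1: Σ r·B − C = (1·0.25·0.343 + 1·0.25·0.274) − 0.18 = -0.02575.
Option 2: r to a double first cousin = 0.25.
Option 2: r to a first cousin = 0.125.
Option 2: Σ r·B − C = (3·0.25·0.196 + 1·0.125·0.0514) − 0.37 = -0.216575.
Option 1 has the higher net inclusive-fitness payoff.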